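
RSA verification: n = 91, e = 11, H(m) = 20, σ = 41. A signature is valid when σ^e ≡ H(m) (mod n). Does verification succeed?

passes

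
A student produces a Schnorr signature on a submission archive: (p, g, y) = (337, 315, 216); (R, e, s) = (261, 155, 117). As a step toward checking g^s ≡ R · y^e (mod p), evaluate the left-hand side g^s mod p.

135

315^2 = 99225 ≡ 147
315^4 ≡ 147^2 = 21609 ≡ 41
315^8 ≡ 41^2 = 1681 ≡ 333
315^16 ≡ 333^2 = 110889 ≡ 16
315^32 ≡ 16^2 = 256
315^64 ≡ 256^2 = 65536 ≡ 158
117 = 64 + 32 + 16 + 4 + 1, so 315^117 ≡ 158·256·16·41·315 ≡ 135 (mod 337)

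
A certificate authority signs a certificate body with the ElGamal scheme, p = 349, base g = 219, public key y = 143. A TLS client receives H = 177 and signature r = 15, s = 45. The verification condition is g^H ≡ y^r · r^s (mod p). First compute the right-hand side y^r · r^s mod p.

143^2 = 20449 ≡ 207
143^4 ≡ 207^2 = 42849 ≡ 271
143^8 ≡ 271^2 = 73441 ≡ 151
15 = 8 + 4 + 2 + 1, so 143^15 ≡ 151·271·207·143 ≡ 301 (mod 349)
15^2 = 225
15^4 ≡ 225^2 = 50625 ≡ 20
15^8 ≡ 20^2 = 400 ≡ 51
15^16 ≡ 51^2 = 2601 ≡ 158
15^32 ≡ 158^2 = 24964 ≡ 185
45 = 32 + 8 + 4 + 1, so 15^45 ≡ 185·51·20·15 ≡ 110 (mod 349)
y^r · r^s ≡ 301·110 = 33110 ≡ 304 (mod 349)

304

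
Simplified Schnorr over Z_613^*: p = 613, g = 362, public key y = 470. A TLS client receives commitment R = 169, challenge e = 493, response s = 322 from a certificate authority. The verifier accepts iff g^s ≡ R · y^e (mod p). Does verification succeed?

fails

g^s mod p:
Squares mod 613: 362^1≡362, 362^2≡475, 362^4≡41, 362^8≡455, 362^16≡444, 362^32≡363, 362^64≡587, 362^128≡63, 362^256≡291
322 = 256 + 64 + 2, so 362^322 ≡ 291·587·475 ≡ 169 (mod 613)
R · y^e mod p:
Squares mod 613: 470^1≡470, 470^2≡220, 470^4≡586, 470^8≡116, 470^16≡583, 470^32≡287, 470^64≡227, 470^128≡37, 470^256≡143
493 = 256 + 128 + 64 + 32 + 8 + 4 + 1, so 470^493 ≡ 143·37·227·287·116·586·470 ≡ 612 (mod 613)
169·612 = 103428 ≡ 444 (mod 613)
169 ≠ 444; the check fails.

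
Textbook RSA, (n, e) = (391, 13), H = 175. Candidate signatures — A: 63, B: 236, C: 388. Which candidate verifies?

Candidate A: Squares mod 391: 63^1≡63, 63^2≡59, 63^4≡353, 63^8≡271; 13 = 8 + 4 + 1, so 63^13 ≡ 271·353·63 ≡ 286 (mod 391)
Candidate B: Squares mod 391: 236^1≡236, 236^2≡174, 236^4≡169, 236^8≡18; 13 = 8 + 4 + 1, so 236^13 ≡ 18·169·236 ≡ 36 (mod 391)
Candidate C: Squares mod 391: 388^1≡388, 388^2≡9, 388^4≡81, 388^8≡305; 13 = 8 + 4 + 1, so 388^13 ≡ 305·81·388 ≡ 175 (mod 391)
  → matches H = 175

C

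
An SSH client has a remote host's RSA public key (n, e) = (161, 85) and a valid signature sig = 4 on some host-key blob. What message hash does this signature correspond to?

32

sig^2 ≡ 4^2 = 16
sig^4 ≡ 16^2 = 256 ≡ 95
sig^8 ≡ 95^2 = 9025 ≡ 9
sig^16 ≡ 9^2 = 81
sig^32 ≡ 81^2 = 6561 ≡ 121
sig^64 ≡ 121^2 = 14641 ≡ 151
85 = 64 + 16 + 4 + 1, so sig^85 ≡ 151·81·95·4 ≡ 32 (mod 161)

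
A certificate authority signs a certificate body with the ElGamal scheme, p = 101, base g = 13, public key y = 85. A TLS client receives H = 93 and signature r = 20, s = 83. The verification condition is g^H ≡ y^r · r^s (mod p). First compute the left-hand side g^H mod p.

9

Squares mod 101: 13^1≡13, 13^2≡68, 13^4≡79, 13^8≡80, 13^16≡37, 13^32≡56, 13^64≡5
93 = 64 + 16 + 8 + 4 + 1, so 13^93 ≡ 5·37·80·79·13 ≡ 9 (mod 101)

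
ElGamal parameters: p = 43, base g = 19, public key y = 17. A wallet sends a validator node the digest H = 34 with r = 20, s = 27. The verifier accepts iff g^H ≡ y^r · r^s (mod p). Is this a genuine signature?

Left side g^H mod p:
19^2 = 361 ≡ 17
19^4 ≡ 17^2 = 289 ≡ 31
19^8 ≡ 31^2 = 961 ≡ 15
19^16 ≡ 15^2 = 225 ≡ 10
19^32 ≡ 10^2 = 100 ≡ 14
34 = 32 + 2, so 19^34 ≡ 14·17 ≡ 23 (mod 43)
Right side y^r · r^s mod p:
17^2 = 289 ≡ 31
17^4 ≡ 31^2 = 961 ≡ 15
17^8 ≡ 15^2 = 225 ≡ 10
17^16 ≡ 10^2 = 100 ≡ 14
20 = 16 + 4, so 17^20 ≡ 14·15 ≡ 38 (mod 43)
20^2 = 400 ≡ 13
20^4 ≡ 13^2 = 169 ≡ 40
20^8 ≡ 40^2 = 1600 ≡ 9
20^16 ≡ 9^2 = 81 ≡ 38
27 = 16 + 8 + 2 + 1, so 20^27 ≡ 38·9·13·20 ≡ 39 (mod 43)
38·39 = 1482 ≡ 20 (mod 43)
23 ≠ 20, so verification fails.

forged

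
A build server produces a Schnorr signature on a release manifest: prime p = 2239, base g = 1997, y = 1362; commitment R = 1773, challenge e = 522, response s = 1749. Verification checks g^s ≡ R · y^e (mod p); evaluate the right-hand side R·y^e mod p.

1362^522 mod 2239 = 631
R · y^e ≡ 1773·631 = 1118763 ≡ 1502 (mod 2239)

1502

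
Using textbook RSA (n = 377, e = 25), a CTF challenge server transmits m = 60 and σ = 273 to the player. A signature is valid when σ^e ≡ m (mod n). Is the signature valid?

σ^2 ≡ 273^2 = 74529 ≡ 260
σ^4 ≡ 260^2 = 67600 ≡ 117
σ^8 ≡ 117^2 = 13689 ≡ 117
σ^16 ≡ 117^2 = 13689 ≡ 117
25 = 16 + 8 + 1, so σ^25 ≡ 117·117·273 ≡ 273 (mod 377)
273 ≠ 60, so verification fails.

invalid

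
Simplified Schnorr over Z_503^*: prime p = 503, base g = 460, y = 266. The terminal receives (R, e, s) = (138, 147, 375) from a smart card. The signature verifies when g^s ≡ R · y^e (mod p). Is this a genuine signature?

forged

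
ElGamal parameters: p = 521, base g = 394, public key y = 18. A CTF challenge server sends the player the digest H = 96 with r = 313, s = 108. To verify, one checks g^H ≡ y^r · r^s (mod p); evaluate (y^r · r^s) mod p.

Squares mod 521: 18^1≡18, 18^2≡324, 18^4≡255, 18^8≡421, 18^16≡101, 18^32≡302, 18^64≡29, 18^128≡320, 18^256≡284
313 = 256 + 32 + 16 + 8 + 1, so 18^313 ≡ 284·302·101·421·18 ≡ 18 (mod 521)
Squares mod 521: 313^1≡313, 313^2≡21, 313^4≡441, 313^8≡148, 313^16≡22, 313^32≡484, 313^64≡327
108 = 64 + 32 + 8 + 4, so 313^108 ≡ 327·484·148·441 ≡ 84 (mod 521)
y^r · r^s ≡ 18·84 = 1512 ≡ 470 (mod 521)

470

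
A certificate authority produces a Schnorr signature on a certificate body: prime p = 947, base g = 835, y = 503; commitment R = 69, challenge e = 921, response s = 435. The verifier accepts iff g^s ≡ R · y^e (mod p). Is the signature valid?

invalid

g^s mod p:
835^2 = 697225 ≡ 233
835^4 ≡ 233^2 = 54289 ≡ 310
835^8 ≡ 310^2 = 96100 ≡ 453
835^16 ≡ 453^2 = 205209 ≡ 657
835^32 ≡ 657^2 = 431649 ≡ 764
835^64 ≡ 764^2 = 583696 ≡ 344
835^128 ≡ 344^2 = 118336 ≡ 908
835^256 ≡ 908^2 = 824464 ≡ 574
435 = 256 + 128 + 32 + 16 + 2 + 1, so 835^435 ≡ 574·908·764·657·233·835 ≡ 759 (mod 947)
R · y^e mod p:
503^2 = 253009 ≡ 160
503^4 ≡ 160^2 = 25600 ≡ 31
503^8 ≡ 31^2 = 961 ≡ 14
503^16 ≡ 14^2 = 196
503^32 ≡ 196^2 = 38416 ≡ 536
503^64 ≡ 536^2 = 287296 ≡ 355
503^128 ≡ 355^2 = 126025 ≡ 74
503^256 ≡ 74^2 = 5476 ≡ 741
503^512 ≡ 741^2 = 549081 ≡ 768
921 = 512 + 256 + 128 + 16 + 8 + 1, so 503^921 ≡ 768·741·74·196·14·503 ≡ 485 (mod 947)
69·485 = 33465 ≡ 320 (mod 947)
759 ≠ 320; the check fails.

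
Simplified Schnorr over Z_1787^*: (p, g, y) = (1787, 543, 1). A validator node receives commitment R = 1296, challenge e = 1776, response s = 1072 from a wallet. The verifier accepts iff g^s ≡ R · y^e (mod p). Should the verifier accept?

g^s mod p:
543^2 = 294849 ≡ 1781
543^4 ≡ 1781^2 = 3171961 ≡ 36
543^8 ≡ 36^2 = 1296
543^16 ≡ 1296^2 = 1679616 ≡ 1623
543^32 ≡ 1623^2 = 2634129 ≡ 91
543^64 ≡ 91^2 = 8281 ≡ 1133
543^128 ≡ 1133^2 = 1283689 ≡ 623
543^256 ≡ 623^2 = 388129 ≡ 350
543^512 ≡ 350^2 = 122500 ≡ 984
543^1024 ≡ 984^2 = 968256 ≡ 1489
1072 = 1024 + 32 + 16, so 543^1072 ≡ 1489·91·1623 ≡ 1296 (mod 1787)
R · y^e mod p:
1^2 = 1
1^4 ≡ 1^2 = 1
1^8 ≡ 1^2 = 1
1^16 ≡ 1^2 = 1
1^32 ≡ 1^2 = 1
1^64 ≡ 1^2 = 1
1^128 ≡ 1^2 = 1
1^256 ≡ 1^2 = 1
1^512 ≡ 1^2 = 1
1^1024 ≡ 1^2 = 1
1776 = 1024 + 512 + 128 + 64 + 32 + 16, so 1^1776 ≡ 1·1·1·1·1·1 ≡ 1 (mod 1787)
1296·1 = 1296 ≡ 1296 (mod 1787)
1296 ≡ 1296 (mod 1787); signature holds.

accept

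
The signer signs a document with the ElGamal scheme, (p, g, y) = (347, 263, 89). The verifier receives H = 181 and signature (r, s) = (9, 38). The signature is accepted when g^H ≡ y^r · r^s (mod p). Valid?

Left side g^H mod p:
Squares mod 347: 263^1≡263, 263^2≡116, 263^4≡270, 263^8≡30, 263^16≡206, 263^32≡102, 263^64≡341, 263^128≡36
181 = 128 + 32 + 16 + 4 + 1, so 263^181 ≡ 36·102·206·270·263 ≡ 30 (mod 347)
Right side y^r · r^s mod p:
Squares mod 347: 89^1≡89, 89^2≡287, 89^4≡130, 89^8≡244
9 = 8 + 1, so 89^9 ≡ 244·89 ≡ 202 (mod 347)
Squares mod 347: 9^1≡9, 9^2≡81, 9^4≡315, 9^8≡330, 9^16≡289, 9^32≡241
38 = 32 + 4 + 2, so 9^38 ≡ 241·315·81 ≡ 275 (mod 347)
202·275 = 55550 ≡ 30 (mod 347)
30 ≡ 30 (mod 347), so the signature is genuine.

yes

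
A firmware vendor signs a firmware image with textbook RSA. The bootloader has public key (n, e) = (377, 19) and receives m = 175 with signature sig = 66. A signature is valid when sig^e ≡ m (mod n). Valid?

no

sig^2 ≡ 66^2 = 4356 ≡ 209
sig^4 ≡ 209^2 = 43681 ≡ 326
sig^8 ≡ 326^2 = 106276 ≡ 339
sig^16 ≡ 339^2 = 114921 ≡ 313
19 = 16 + 2 + 1, so sig^19 ≡ 313·209·66 ≡ 118 (mod 377)
118 ≠ 175, so verification fails.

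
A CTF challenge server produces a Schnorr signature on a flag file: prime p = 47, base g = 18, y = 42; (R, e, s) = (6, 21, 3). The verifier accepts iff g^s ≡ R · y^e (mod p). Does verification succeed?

passes

g^s mod p:
Squares mod 47: 18^1≡18, 18^2≡42
3 = 2 + 1, so 18^3 ≡ 42·18 ≡ 4 (mod 47)
R · y^e mod p:
Squares mod 47: 42^1≡42, 42^2≡25, 42^4≡14, 42^8≡8, 42^16≡17
21 = 16 + 4 + 1, so 42^21 ≡ 17·14·42 ≡ 32 (mod 47)
6·32 = 192 ≡ 4 (mod 47)
4 ≡ 4 (mod 47); signature holds.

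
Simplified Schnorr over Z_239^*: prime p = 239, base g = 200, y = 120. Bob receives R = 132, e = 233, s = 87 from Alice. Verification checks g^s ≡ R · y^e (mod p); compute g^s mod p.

161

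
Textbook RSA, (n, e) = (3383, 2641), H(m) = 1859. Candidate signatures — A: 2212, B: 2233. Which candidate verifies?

Candidate A: 2212^2641 mod 3383 = 2637
Candidate B: 2233^2641 mod 3383 = 1859
  → matches H(m) = 1859

B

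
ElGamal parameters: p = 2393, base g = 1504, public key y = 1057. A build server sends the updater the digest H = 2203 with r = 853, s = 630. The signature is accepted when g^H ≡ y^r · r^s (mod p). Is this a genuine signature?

Left side g^H mod p:
1504^2 = 2262016 ≡ 631
1504^4 ≡ 631^2 = 398161 ≡ 923
1504^8 ≡ 923^2 = 851929 ≡ 21
1504^16 ≡ 21^2 = 441
1504^32 ≡ 441^2 = 194481 ≡ 648
1504^64 ≡ 648^2 = 419904 ≡ 1129
1504^128 ≡ 1129^2 = 1274641 ≡ 1565
1504^256 ≡ 1565^2 = 2449225 ≡ 1186
1504^512 ≡ 1186^2 = 1406596 ≡ 1905
1504^1024 ≡ 1905^2 = 3629025 ≡ 1237
1504^2048 ≡ 1237^2 = 1530169 ≡ 1042
2203 = 2048 + 128 + 16 + 8 + 2 + 1, so 1504^2203 ≡ 1042·1565·441·21·631·1504 ≡ 86 (mod 2393)
Right side y^r · r^s mod p:
1057^2 = 1117249 ≡ 2111
1057^4 ≡ 2111^2 = 4456321 ≡ 555
1057^8 ≡ 555^2 = 308025 ≡ 1721
1057^16 ≡ 1721^2 = 2961841 ≡ 1700
1057^32 ≡ 1700^2 = 2890000 ≡ 1649
1057^64 ≡ 1649^2 = 2719201 ≡ 753
1057^128 ≡ 753^2 = 567009 ≡ 2261
1057^256 ≡ 2261^2 = 5112121 ≡ 673
1057^512 ≡ 673^2 = 452929 ≡ 652
853 = 512 + 256 + 64 + 16 + 4 + 1, so 1057^853 ≡ 652·673·753·1700·555·1057 ≡ 376 (mod 2393)
853^2 = 727609 ≡ 137
853^4 ≡ 137^2 = 18769 ≡ 2018
853^8 ≡ 2018^2 = 4072324 ≡ 1831
853^16 ≡ 1831^2 = 3352561 ≡ 2361
853^32 ≡ 2361^2 = 5574321 ≡ 1024
853^64 ≡ 1024^2 = 1048576 ≡ 442
853^128 ≡ 442^2 = 195364 ≡ 1531
853^256 ≡ 1531^2 = 2343961 ≡ 1214
853^512 ≡ 1214^2 = 1473796 ≡ 2101
630 = 512 + 64 + 32 + 16 + 4 + 2, so 853^630 ≡ 2101·442·1024·2361·2018·137 ≡ 1184 (mod 2393)
376·1184 = 445184 ≡ 86 (mod 2393)
86 ≡ 86 (mod 2393), so the signature is genuine.

genuine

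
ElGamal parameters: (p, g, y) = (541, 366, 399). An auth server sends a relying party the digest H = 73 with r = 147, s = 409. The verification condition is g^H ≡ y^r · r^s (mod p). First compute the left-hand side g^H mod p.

366^2 = 133956 ≡ 329
366^4 ≡ 329^2 = 108241 ≡ 41
366^8 ≡ 41^2 = 1681 ≡ 58
366^16 ≡ 58^2 = 3364 ≡ 118
366^32 ≡ 118^2 = 13924 ≡ 399
366^64 ≡ 399^2 = 159201 ≡ 147
73 = 64 + 8 + 1, so 366^73 ≡ 147·58·366 ≡ 28 (mod 541)

28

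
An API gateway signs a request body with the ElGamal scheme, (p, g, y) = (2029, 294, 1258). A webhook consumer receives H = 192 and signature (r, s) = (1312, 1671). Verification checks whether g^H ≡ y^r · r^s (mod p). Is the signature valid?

invalid

Left side g^H mod p:
294^2 = 86436 ≡ 1218
294^4 ≡ 1218^2 = 1483524 ≡ 325
294^8 ≡ 325^2 = 105625 ≡ 117
294^16 ≡ 117^2 = 13689 ≡ 1515
294^32 ≡ 1515^2 = 2295225 ≡ 426
294^64 ≡ 426^2 = 181476 ≡ 895
294^128 ≡ 895^2 = 801025 ≡ 1599
192 = 128 + 64, so 294^192 ≡ 1599·895 ≡ 660 (mod 2029)
Right side y^r · r^s mod p:
1258^2 = 1582564 ≡ 1973
1258^4 ≡ 1973^2 = 3892729 ≡ 1107
1258^8 ≡ 1107^2 = 1225449 ≡ 1962
1258^16 ≡ 1962^2 = 3849444 ≡ 431
1258^32 ≡ 431^2 = 185761 ≡ 1122
1258^64 ≡ 1122^2 = 1258884 ≡ 904
1258^128 ≡ 904^2 = 817216 ≡ 1558
1258^256 ≡ 1558^2 = 2427364 ≡ 680
1258^512 ≡ 680^2 = 462400 ≡ 1817
1258^1024 ≡ 1817^2 = 3301489 ≡ 306
1312 = 1024 + 256 + 32, so 1258^1312 ≡ 306·680·1122 ≡ 904 (mod 2029)
1312^2 = 1721344 ≡ 752
1312^4 ≡ 752^2 = 565504 ≡ 1442
1312^8 ≡ 1442^2 = 2079364 ≡ 1668
1312^16 ≡ 1668^2 = 2782224 ≡ 465
1312^32 ≡ 465^2 = 216225 ≡ 1151
1312^64 ≡ 1151^2 = 1324801 ≡ 1893
1312^128 ≡ 1893^2 = 3583449 ≡ 235
1312^256 ≡ 235^2 = 55225 ≡ 442
1312^512 ≡ 442^2 = 195364 ≡ 580
1312^1024 ≡ 580^2 = 336400 ≡ 1615
1671 = 1024 + 512 + 128 + 4 + 2 + 1, so 1312^1671 ≡ 1615·580·235·1442·752·1312 ≡ 387 (mod 2029)
904·387 = 349848 ≡ 860 (mod 2029)
660 ≠ 860, so verification fails.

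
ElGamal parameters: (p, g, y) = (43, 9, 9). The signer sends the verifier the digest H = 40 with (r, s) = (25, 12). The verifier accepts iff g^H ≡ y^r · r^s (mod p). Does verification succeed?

Left side g^H mod p:
Squares mod 43: 9^1≡9, 9^2≡38, 9^4≡25, 9^8≡23, 9^16≡13, 9^32≡40
40 = 32 + 8, so 9^40 ≡ 40·23 ≡ 17 (mod 43)
Right side y^r · r^s mod p:
Squares mod 43: 9^1≡9, 9^2≡38, 9^4≡25, 9^8≡23, 9^16≡13
25 = 16 + 8 + 1, so 9^25 ≡ 13·23·9 ≡ 25 (mod 43)
Squares mod 43: 25^1≡25, 25^2≡23, 25^4≡13, 25^8≡40
12 = 8 + 4, so 25^12 ≡ 40·13 ≡ 4 (mod 43)
25·4 = 100 ≡ 14 (mod 43)
17 ≠ 14, so verification fails.

fails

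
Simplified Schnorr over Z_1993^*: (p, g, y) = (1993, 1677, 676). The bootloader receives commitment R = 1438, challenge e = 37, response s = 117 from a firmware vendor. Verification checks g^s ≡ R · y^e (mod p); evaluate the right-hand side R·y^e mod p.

64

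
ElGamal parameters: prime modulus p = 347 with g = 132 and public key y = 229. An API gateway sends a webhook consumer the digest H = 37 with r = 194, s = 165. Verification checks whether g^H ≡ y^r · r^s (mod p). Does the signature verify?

Left side g^H mod p:
132^37 mod 347 = 29
Right side y^r · r^s mod p:
229^194 mod 347 = 160
194^165 mod 347 = 332
160·332 = 53120 ≡ 29 (mod 347)
29 ≡ 29 (mod 347), so the signature is genuine.

verifies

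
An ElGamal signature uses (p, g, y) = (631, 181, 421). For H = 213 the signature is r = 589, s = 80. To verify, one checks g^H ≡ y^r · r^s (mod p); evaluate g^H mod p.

431

181^2 = 32761 ≡ 580
181^4 ≡ 580^2 = 336400 ≡ 77
181^8 ≡ 77^2 = 5929 ≡ 250
181^16 ≡ 250^2 = 62500 ≡ 31
181^32 ≡ 31^2 = 961 ≡ 330
181^64 ≡ 330^2 = 108900 ≡ 368
181^128 ≡ 368^2 = 135424 ≡ 390
213 = 128 + 64 + 16 + 4 + 1, so 181^213 ≡ 390·368·31·77·181 ≡ 431 (mod 631)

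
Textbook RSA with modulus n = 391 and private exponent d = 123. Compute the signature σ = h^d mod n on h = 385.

Squares mod 391: h^1≡385, h^2≡36, h^4≡123, h^8≡271, h^16≡324, h^32≡188, h^64≡154
123 = 64 + 32 + 16 + 8 + 2 + 1, so h^123 ≡ 154·188·324·271·36·385 ≡ 148 (mod 391)

148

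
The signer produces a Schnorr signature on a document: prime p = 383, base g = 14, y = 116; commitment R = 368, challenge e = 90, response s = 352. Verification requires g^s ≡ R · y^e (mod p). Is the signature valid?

valid

g^s mod p:
14^2 = 196
14^4 ≡ 196^2 = 38416 ≡ 116
14^8 ≡ 116^2 = 13456 ≡ 51
14^16 ≡ 51^2 = 2601 ≡ 303
14^32 ≡ 303^2 = 91809 ≡ 272
14^64 ≡ 272^2 = 73984 ≡ 65
14^128 ≡ 65^2 = 4225 ≡ 12
14^256 ≡ 12^2 = 144
352 = 256 + 64 + 32, so 14^352 ≡ 144·65·272 ≡ 119 (mod 383)
R · y^e mod p:
116^2 = 13456 ≡ 51
116^4 ≡ 51^2 = 2601 ≡ 303
116^8 ≡ 303^2 = 91809 ≡ 272
116^16 ≡ 272^2 = 73984 ≡ 65
116^32 ≡ 65^2 = 4225 ≡ 12
116^64 ≡ 12^2 = 144
90 = 64 + 16 + 8 + 2, so 116^90 ≡ 144·65·272·51 ≡ 324 (mod 383)
368·324 = 119232 ≡ 119 (mod 383)
119 ≡ 119 (mod 383); signature holds.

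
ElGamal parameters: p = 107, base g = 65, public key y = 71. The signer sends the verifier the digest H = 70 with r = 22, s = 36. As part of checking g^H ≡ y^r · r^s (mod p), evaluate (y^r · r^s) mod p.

71^2 = 5041 ≡ 12
71^4 ≡ 12^2 = 144 ≡ 37
71^8 ≡ 37^2 = 1369 ≡ 85
71^16 ≡ 85^2 = 7225 ≡ 56
22 = 16 + 4 + 2, so 71^22 ≡ 56·37·12 ≡ 40 (mod 107)
22^2 = 484 ≡ 56
22^4 ≡ 56^2 = 3136 ≡ 33
22^8 ≡ 33^2 = 1089 ≡ 19
22^16 ≡ 19^2 = 361 ≡ 40
22^32 ≡ 40^2 = 1600 ≡ 102
36 = 32 + 4, so 22^36 ≡ 102·33 ≡ 49 (mod 107)
y^r · r^s ≡ 40·49 = 1960 ≡ 34 (mod 107)

34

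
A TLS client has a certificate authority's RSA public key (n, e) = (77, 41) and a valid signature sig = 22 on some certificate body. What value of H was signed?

22

Squares mod 77: sig^1≡22, sig^2≡22, sig^4≡22, sig^8≡22, sig^16≡22, sig^32≡22
41 = 32 + 8 + 1, so sig^41 ≡ 22·22·22 ≡ 22 (mod 77)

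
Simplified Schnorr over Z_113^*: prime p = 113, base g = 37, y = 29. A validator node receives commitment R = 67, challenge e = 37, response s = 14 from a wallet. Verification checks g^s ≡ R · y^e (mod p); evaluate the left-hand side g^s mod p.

Squares mod 113: 37^1≡37, 37^2≡13, 37^4≡56, 37^8≡85
14 = 8 + 4 + 2, so 37^14 ≡ 85·56·13 ≡ 69 (mod 113)

69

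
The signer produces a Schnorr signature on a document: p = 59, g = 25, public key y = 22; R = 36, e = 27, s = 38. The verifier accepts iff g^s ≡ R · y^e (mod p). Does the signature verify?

verifies

g^s mod p:
25^2 = 625 ≡ 35
25^4 ≡ 35^2 = 1225 ≡ 45
25^8 ≡ 45^2 = 2025 ≡ 19
25^16 ≡ 19^2 = 361 ≡ 7
25^32 ≡ 7^2 = 49
38 = 32 + 4 + 2, so 25^38 ≡ 49·45·35 ≡ 3 (mod 59)
R · y^e mod p:
22^2 = 484 ≡ 12
22^4 ≡ 12^2 = 144 ≡ 26
22^8 ≡ 26^2 = 676 ≡ 27
22^16 ≡ 27^2 = 729 ≡ 21
27 = 16 + 8 + 2 + 1, so 22^27 ≡ 21·27·12·22 ≡ 5 (mod 59)
36·5 = 180 ≡ 3 (mod 59)
3 ≡ 3 (mod 59); signature holds.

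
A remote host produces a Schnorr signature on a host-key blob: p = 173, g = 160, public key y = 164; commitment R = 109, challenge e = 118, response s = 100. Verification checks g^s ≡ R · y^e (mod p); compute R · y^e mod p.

51

164^2 = 26896 ≡ 81
164^4 ≡ 81^2 = 6561 ≡ 160
164^8 ≡ 160^2 = 25600 ≡ 169
164^16 ≡ 169^2 = 28561 ≡ 16
164^32 ≡ 16^2 = 256 ≡ 83
164^64 ≡ 83^2 = 6889 ≡ 142
118 = 64 + 32 + 16 + 4 + 2, so 164^118 ≡ 142·83·16·160·81 ≡ 83 (mod 173)
R · y^e ≡ 109·83 = 9047 ≡ 51 (mod 173)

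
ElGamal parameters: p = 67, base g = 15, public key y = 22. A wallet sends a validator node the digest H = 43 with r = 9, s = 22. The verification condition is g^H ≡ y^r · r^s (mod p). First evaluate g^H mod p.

15^2 = 225 ≡ 24
15^4 ≡ 24^2 = 576 ≡ 40
15^8 ≡ 40^2 = 1600 ≡ 59
15^16 ≡ 59^2 = 3481 ≡ 64
15^32 ≡ 64^2 = 4096 ≡ 9
43 = 32 + 8 + 2 + 1, so 15^43 ≡ 9·59·24·15 ≡ 9 (mod 67)

9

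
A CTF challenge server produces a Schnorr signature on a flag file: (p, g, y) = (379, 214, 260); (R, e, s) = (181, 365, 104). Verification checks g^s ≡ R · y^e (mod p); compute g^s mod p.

214^104 mod 379 = 64

64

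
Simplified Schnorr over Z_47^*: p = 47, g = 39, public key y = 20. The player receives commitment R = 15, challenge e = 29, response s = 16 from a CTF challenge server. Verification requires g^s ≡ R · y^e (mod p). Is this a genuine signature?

g^s mod p:
Squares mod 47: 39^1≡39, 39^2≡17, 39^4≡7, 39^8≡2, 39^16≡4
39^16 ≡ 4 (mod 47)
R · y^e mod p:
Squares mod 47: 20^1≡20, 20^2≡24, 20^4≡12, 20^8≡3, 20^16≡9
29 = 16 + 8 + 4 + 1, so 20^29 ≡ 9·3·12·20 ≡ 41 (mod 47)
15·41 = 615 ≡ 4 (mod 47)
4 ≡ 4 (mod 47); signature holds.

genuine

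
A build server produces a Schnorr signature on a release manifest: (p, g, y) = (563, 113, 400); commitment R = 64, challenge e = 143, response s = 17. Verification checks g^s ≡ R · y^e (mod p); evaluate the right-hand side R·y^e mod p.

258

400^2 = 160000 ≡ 108
400^4 ≡ 108^2 = 11664 ≡ 404
400^8 ≡ 404^2 = 163216 ≡ 509
400^16 ≡ 509^2 = 259081 ≡ 101
400^32 ≡ 101^2 = 10201 ≡ 67
400^64 ≡ 67^2 = 4489 ≡ 548
400^128 ≡ 548^2 = 300304 ≡ 225
143 = 128 + 8 + 4 + 2 + 1, so 400^143 ≡ 225·509·404·108·400 ≡ 92 (mod 563)
R · y^e ≡ 64·92 = 5888 ≡ 258 (mod 563)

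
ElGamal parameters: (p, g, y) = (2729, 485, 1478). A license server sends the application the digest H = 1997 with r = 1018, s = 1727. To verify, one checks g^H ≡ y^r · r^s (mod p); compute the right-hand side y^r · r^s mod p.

332

1478^2 = 2184484 ≡ 1284
1478^4 ≡ 1284^2 = 1648656 ≡ 340
1478^8 ≡ 340^2 = 115600 ≡ 982
1478^16 ≡ 982^2 = 964324 ≡ 987
1478^32 ≡ 987^2 = 974169 ≡ 2645
1478^64 ≡ 2645^2 = 6996025 ≡ 1598
1478^128 ≡ 1598^2 = 2553604 ≡ 1989
1478^256 ≡ 1989^2 = 3956121 ≡ 1800
1478^512 ≡ 1800^2 = 3240000 ≡ 677
1018 = 512 + 256 + 128 + 64 + 32 + 16 + 8 + 2, so 1478^1018 ≡ 677·1800·1989·1598·2645·987·982·1284 ≡ 2492 (mod 2729)
1018^2 = 1036324 ≡ 2033
1018^4 ≡ 2033^2 = 4133089 ≡ 1383
1018^8 ≡ 1383^2 = 1912689 ≡ 2389
1018^16 ≡ 2389^2 = 5707321 ≡ 982
1018^32 ≡ 982^2 = 964324 ≡ 987
1018^64 ≡ 987^2 = 974169 ≡ 2645
1018^128 ≡ 2645^2 = 6996025 ≡ 1598
1018^256 ≡ 1598^2 = 2553604 ≡ 1989
1018^512 ≡ 1989^2 = 3956121 ≡ 1800
1018^1024 ≡ 1800^2 = 3240000 ≡ 677
1727 = 1024 + 512 + 128 + 32 + 16 + 8 + 4 + 2 + 1, so 1018^1727 ≡ 677·1800·1598·987·982·2389·1383·2033·1018 ≡ 701 (mod 2729)
y^r · r^s ≡ 2492·701 = 1746892 ≡ 332 (mod 2729)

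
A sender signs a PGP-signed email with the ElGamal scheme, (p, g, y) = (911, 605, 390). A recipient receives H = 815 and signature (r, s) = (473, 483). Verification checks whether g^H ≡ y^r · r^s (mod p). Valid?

Left side g^H mod p:
605^2 = 366025 ≡ 714
605^4 ≡ 714^2 = 509796 ≡ 547
605^8 ≡ 547^2 = 299209 ≡ 401
605^16 ≡ 401^2 = 160801 ≡ 465
605^32 ≡ 465^2 = 216225 ≡ 318
605^64 ≡ 318^2 = 101124 ≡ 3
605^128 ≡ 3^2 = 9
605^256 ≡ 9^2 = 81
605^512 ≡ 81^2 = 6561 ≡ 184
815 = 512 + 256 + 32 + 8 + 4 + 2 + 1, so 605^815 ≡ 184·81·318·401·547·714·605 ≡ 120 (mod 911)
Right side y^r · r^s mod p:
390^2 = 152100 ≡ 874
390^4 ≡ 874^2 = 763876 ≡ 458
390^8 ≡ 458^2 = 209764 ≡ 234
390^16 ≡ 234^2 = 54756 ≡ 96
390^32 ≡ 96^2 = 9216 ≡ 106
390^64 ≡ 106^2 = 11236 ≡ 304
390^128 ≡ 304^2 = 92416 ≡ 405
390^256 ≡ 405^2 = 164025 ≡ 45
473 = 256 + 128 + 64 + 16 + 8 + 1, so 390^473 ≡ 45·405·304·96·234·390 ≡ 92 (mod 911)
473^2 = 223729 ≡ 534
473^4 ≡ 534^2 = 285156 ≡ 13
473^8 ≡ 13^2 = 169
473^16 ≡ 169^2 = 28561 ≡ 320
473^32 ≡ 320^2 = 102400 ≡ 368
473^64 ≡ 368^2 = 135424 ≡ 596
473^128 ≡ 596^2 = 355216 ≡ 837
473^256 ≡ 837^2 = 700569 ≡ 10
483 = 256 + 128 + 64 + 32 + 2 + 1, so 473^483 ≡ 10·837·596·368·534·473 ≡ 252 (mod 911)
92·252 = 23184 ≡ 409 (mod 911)
120 ≠ 409, so verification fails.

no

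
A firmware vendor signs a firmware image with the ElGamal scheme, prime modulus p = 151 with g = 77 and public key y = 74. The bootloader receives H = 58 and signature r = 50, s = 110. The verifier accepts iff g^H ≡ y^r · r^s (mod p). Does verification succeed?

Left side g^H mod p:
77^58 mod 151 = 121
Right side y^r · r^s mod p:
74^50 mod 151 = 118
50^110 mod 151 = 19
118·19 = 2242 ≡ 128 (mod 151)
121 ≠ 128, so verification fails.

fails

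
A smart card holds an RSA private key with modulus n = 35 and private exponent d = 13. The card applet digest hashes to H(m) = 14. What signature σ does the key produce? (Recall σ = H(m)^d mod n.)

(H(m))^2 ≡ 14^2 = 196 ≡ 21
(H(m))^4 ≡ 21^2 = 441 ≡ 21
(H(m))^8 ≡ 21^2 = 441 ≡ 21
13 = 8 + 4 + 1, so (H(m))^13 ≡ 21·21·14 ≡ 14 (mod 35)

14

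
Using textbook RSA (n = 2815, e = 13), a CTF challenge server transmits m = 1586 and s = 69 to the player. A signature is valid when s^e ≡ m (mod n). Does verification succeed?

s^2 ≡ 69^2 = 4761 ≡ 1946
s^4 ≡ 1946^2 = 3786916 ≡ 741
s^8 ≡ 741^2 = 549081 ≡ 156
13 = 8 + 4 + 1, so s^13 ≡ 156·741·69 ≡ 1229 (mod 2815)
s^13 mod 2815 = 1229, but m = 1586.

fails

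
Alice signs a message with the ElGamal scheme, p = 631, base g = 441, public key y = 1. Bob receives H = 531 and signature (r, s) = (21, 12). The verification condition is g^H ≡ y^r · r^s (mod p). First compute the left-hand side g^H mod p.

Squares mod 631: 441^1≡441, 441^2≡133, 441^4≡21, 441^8≡441, 441^16≡133, 441^32≡21, 441^64≡441, 441^128≡133, 441^256≡21, 441^512≡441
531 = 512 + 16 + 2 + 1, so 441^531 ≡ 441·133·133·441 ≡ 269 (mod 631)

269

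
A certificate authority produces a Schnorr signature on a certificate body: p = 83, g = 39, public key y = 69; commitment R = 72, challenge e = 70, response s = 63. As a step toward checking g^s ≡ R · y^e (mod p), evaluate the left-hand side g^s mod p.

39^2 = 1521 ≡ 27
39^4 ≡ 27^2 = 729 ≡ 65
39^8 ≡ 65^2 = 4225 ≡ 75
39^16 ≡ 75^2 = 5625 ≡ 64
39^32 ≡ 64^2 = 4096 ≡ 29
63 = 32 + 16 + 8 + 4 + 2 + 1, so 39^63 ≡ 29·64·75·65·27·39 ≡ 62 (mod 83)

62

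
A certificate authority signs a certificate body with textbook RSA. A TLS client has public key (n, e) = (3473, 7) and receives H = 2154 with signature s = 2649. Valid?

Squares mod 3473: s^1≡2649, s^2≡1741, s^4≡2625
7 = 4 + 2 + 1, so s^7 ≡ 2625·1741·2649 ≡ 1319 (mod 3473)
1319 ≠ 2154, so verification fails.

no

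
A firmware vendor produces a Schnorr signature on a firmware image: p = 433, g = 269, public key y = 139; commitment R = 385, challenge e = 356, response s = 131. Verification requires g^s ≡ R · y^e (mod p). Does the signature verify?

g^s mod p:
Squares mod 433: 269^1≡269, 269^2≡50, 269^4≡335, 269^8≡78, 269^16≡22, 269^32≡51, 269^64≡3, 269^128≡9
131 = 128 + 2 + 1, so 269^131 ≡ 9·50·269 ≡ 243 (mod 433)
R · y^e mod p:
Squares mod 433: 139^1≡139, 139^2≡269, 139^4≡50, 139^8≡335, 139^16≡78, 139^32≡22, 139^64≡51, 139^128≡3, 139^256≡9
356 = 256 + 64 + 32 + 4, so 139^356 ≡ 9·51·22·50 ≡ 22 (mod 433)
385·22 = 8470 ≡ 243 (mod 433)
243 ≡ 243 (mod 433); signature holds.

verifies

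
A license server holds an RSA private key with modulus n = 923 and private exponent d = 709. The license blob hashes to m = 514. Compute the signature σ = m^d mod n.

46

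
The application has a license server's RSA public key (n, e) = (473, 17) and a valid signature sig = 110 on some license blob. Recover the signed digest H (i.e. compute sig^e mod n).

154

sig^2 ≡ 110^2 = 12100 ≡ 275
sig^4 ≡ 275^2 = 75625 ≡ 418
sig^8 ≡ 418^2 = 174724 ≡ 187
sig^16 ≡ 187^2 = 34969 ≡ 440
17 = 16 + 1, so sig^17 ≡ 440·110 ≡ 154 (mod 473)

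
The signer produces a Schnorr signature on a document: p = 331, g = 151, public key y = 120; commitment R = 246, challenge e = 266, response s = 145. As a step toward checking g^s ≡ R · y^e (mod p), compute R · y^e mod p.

Squares mod 331: 120^1≡120, 120^2≡167, 120^4≡85, 120^8≡274, 120^16≡270, 120^32≡80, 120^64≡111, 120^128≡74, 120^256≡180
266 = 256 + 8 + 2, so 120^266 ≡ 180·274·167 ≡ 167 (mod 331)
R · y^e ≡ 246·167 = 41082 ≡ 38 (mod 331)

38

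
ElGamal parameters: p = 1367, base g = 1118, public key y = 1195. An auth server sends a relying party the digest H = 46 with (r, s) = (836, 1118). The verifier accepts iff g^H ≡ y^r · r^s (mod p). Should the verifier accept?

reject

Left side g^H mod p:
1118^2 = 1249924 ≡ 486
1118^4 ≡ 486^2 = 236196 ≡ 1072
1118^8 ≡ 1072^2 = 1149184 ≡ 904
1118^16 ≡ 904^2 = 817216 ≡ 1117
1118^32 ≡ 1117^2 = 1247689 ≡ 985
46 = 32 + 8 + 4 + 2, so 1118^46 ≡ 985·904·1072·486 ≡ 174 (mod 1367)
Right side y^r · r^s mod p:
1195^2 = 1428025 ≡ 877
1195^4 ≡ 877^2 = 769129 ≡ 875
1195^8 ≡ 875^2 = 765625 ≡ 105
1195^16 ≡ 105^2 = 11025 ≡ 89
1195^32 ≡ 89^2 = 7921 ≡ 1086
1195^64 ≡ 1086^2 = 1179396 ≡ 1042
1195^128 ≡ 1042^2 = 1085764 ≡ 366
1195^256 ≡ 366^2 = 133956 ≡ 1357
1195^512 ≡ 1357^2 = 1841449 ≡ 100
836 = 512 + 256 + 64 + 4, so 1195^836 ≡ 100·1357·1042·875 ≡ 724 (mod 1367)
836^2 = 698896 ≡ 359
836^4 ≡ 359^2 = 128881 ≡ 383
836^8 ≡ 383^2 = 146689 ≡ 420
836^16 ≡ 420^2 = 176400 ≡ 57
836^32 ≡ 57^2 = 3249 ≡ 515
836^64 ≡ 515^2 = 265225 ≡ 27
836^128 ≡ 27^2 = 729
836^256 ≡ 729^2 = 531441 ≡ 1045
836^512 ≡ 1045^2 = 1092025 ≡ 1159
836^1024 ≡ 1159^2 = 1343281 ≡ 887
1118 = 1024 + 64 + 16 + 8 + 4 + 2, so 836^1118 ≡ 887·27·57·420·383·359 ≡ 177 (mod 1367)
724·177 = 128148 ≡ 1017 (mod 1367)
174 ≠ 1017, so verification fails.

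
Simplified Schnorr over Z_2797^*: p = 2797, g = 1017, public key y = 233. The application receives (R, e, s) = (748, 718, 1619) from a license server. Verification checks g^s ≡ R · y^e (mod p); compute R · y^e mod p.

794

233^718 mod 2797 = 547
R · y^e ≡ 748·547 = 409156 ≡ 794 (mod 2797)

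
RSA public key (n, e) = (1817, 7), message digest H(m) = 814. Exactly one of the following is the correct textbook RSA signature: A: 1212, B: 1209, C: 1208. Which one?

Candidate A: Squares mod 1817: 1212^1≡1212, 1212^2≡808, 1212^4≡561; 7 = 4 + 2 + 1, so 1212^7 ≡ 561·808·1212 ≡ 570 (mod 1817)
Candidate B: Squares mod 1817: 1209^1≡1209, 1209^2≡813, 1209^4≡1398; 7 = 4 + 2 + 1, so 1209^7 ≡ 1398·813·1209 ≡ 814 (mod 1817)
  → matches H(m) = 814
Candidate C: Squares mod 1817: 1208^1≡1208, 1208^2≡213, 1208^4≡1761; 7 = 4 + 2 + 1, so 1208^7 ≡ 1761·213·1208 ≡ 1603 (mod 1817)

B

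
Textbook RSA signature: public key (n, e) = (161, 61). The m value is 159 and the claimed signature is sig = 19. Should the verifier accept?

accept

sig^2 ≡ 19^2 = 361 ≡ 39
sig^4 ≡ 39^2 = 1521 ≡ 72
sig^8 ≡ 72^2 = 5184 ≡ 32
sig^16 ≡ 32^2 = 1024 ≡ 58
sig^32 ≡ 58^2 = 3364 ≡ 144
61 = 32 + 16 + 8 + 4 + 1, so sig^61 ≡ 144·58·32·72·19 ≡ 159 (mod 161)
159 = m, so the signature checks out.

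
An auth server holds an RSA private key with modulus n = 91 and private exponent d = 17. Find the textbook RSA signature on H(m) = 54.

(H(m))^2 ≡ 54^2 = 2916 ≡ 4
(H(m))^4 ≡ 4^2 = 16
(H(m))^8 ≡ 16^2 = 256 ≡ 74
(H(m))^16 ≡ 74^2 = 5476 ≡ 16
17 = 16 + 1, so (H(m))^17 ≡ 16·54 ≡ 45 (mod 91)

45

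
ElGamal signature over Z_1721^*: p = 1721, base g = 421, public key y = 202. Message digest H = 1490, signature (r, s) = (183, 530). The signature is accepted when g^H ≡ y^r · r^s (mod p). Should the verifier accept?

accept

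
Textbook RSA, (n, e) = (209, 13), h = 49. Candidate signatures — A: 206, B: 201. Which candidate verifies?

Candidate A: 206^13 mod 209 = 138
Candidate B: 201^13 mod 209 = 49
  → matches h = 49

B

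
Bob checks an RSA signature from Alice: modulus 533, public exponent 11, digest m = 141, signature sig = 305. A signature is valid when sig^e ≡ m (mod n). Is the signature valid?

valid

sig^2 ≡ 305^2 = 93025 ≡ 283
sig^4 ≡ 283^2 = 80089 ≡ 139
sig^8 ≡ 139^2 = 19321 ≡ 133
11 = 8 + 2 + 1, so sig^11 ≡ 133·283·305 ≡ 141 (mod 533)
sig^11 mod 533 = 141 matches m.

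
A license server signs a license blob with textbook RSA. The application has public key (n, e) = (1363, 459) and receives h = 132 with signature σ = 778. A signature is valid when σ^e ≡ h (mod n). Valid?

σ^459 mod 1363 = 132
132 = h, so the signature checks out.

yes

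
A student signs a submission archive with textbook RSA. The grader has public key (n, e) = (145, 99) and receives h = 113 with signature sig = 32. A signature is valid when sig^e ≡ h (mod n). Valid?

yes

sig^2 ≡ 32^2 = 1024 ≡ 9
sig^4 ≡ 9^2 = 81
sig^8 ≡ 81^2 = 6561 ≡ 36
sig^16 ≡ 36^2 = 1296 ≡ 136
sig^32 ≡ 136^2 = 18496 ≡ 81
sig^64 ≡ 81^2 = 6561 ≡ 36
99 = 64 + 32 + 2 + 1, so sig^99 ≡ 36·81·9·32 ≡ 113 (mod 145)
sig^99 mod 145 = 113 matches h.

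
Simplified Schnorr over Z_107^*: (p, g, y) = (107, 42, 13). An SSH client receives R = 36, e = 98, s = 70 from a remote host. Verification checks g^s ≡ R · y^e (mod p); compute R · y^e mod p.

13^2 = 169 ≡ 62
13^4 ≡ 62^2 = 3844 ≡ 99
13^8 ≡ 99^2 = 9801 ≡ 64
13^16 ≡ 64^2 = 4096 ≡ 30
13^32 ≡ 30^2 = 900 ≡ 44
13^64 ≡ 44^2 = 1936 ≡ 10
98 = 64 + 32 + 2, so 13^98 ≡ 10·44·62 ≡ 102 (mod 107)
R · y^e ≡ 36·102 = 3672 ≡ 34 (mod 107)

34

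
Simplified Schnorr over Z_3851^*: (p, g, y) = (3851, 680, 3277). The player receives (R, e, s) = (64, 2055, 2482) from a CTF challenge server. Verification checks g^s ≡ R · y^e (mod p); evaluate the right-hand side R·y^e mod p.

3277^2 = 10738729 ≡ 2141
3277^4 ≡ 2141^2 = 4583881 ≡ 1191
3277^8 ≡ 1191^2 = 1418481 ≡ 1313
3277^16 ≡ 1313^2 = 1723969 ≡ 2572
3277^32 ≡ 2572^2 = 6615184 ≡ 3017
3277^64 ≡ 3017^2 = 9102289 ≡ 2376
3277^128 ≡ 2376^2 = 5645376 ≡ 3661
3277^256 ≡ 3661^2 = 13402921 ≡ 1441
3277^512 ≡ 1441^2 = 2076481 ≡ 792
3277^1024 ≡ 792^2 = 627264 ≡ 3402
3277^2048 ≡ 3402^2 = 11573604 ≡ 1349
2055 = 2048 + 4 + 2 + 1, so 3277^2055 ≡ 1349·1191·2141·3277 ≡ 1416 (mod 3851)
R · y^e ≡ 64·1416 = 90624 ≡ 2051 (mod 3851)

2051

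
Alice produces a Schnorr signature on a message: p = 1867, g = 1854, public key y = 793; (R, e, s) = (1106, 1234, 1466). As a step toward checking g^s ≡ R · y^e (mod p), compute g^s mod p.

884

1854^2 = 3437316 ≡ 169
1854^4 ≡ 169^2 = 28561 ≡ 556
1854^8 ≡ 556^2 = 309136 ≡ 1081
1854^16 ≡ 1081^2 = 1168561 ≡ 1686
1854^32 ≡ 1686^2 = 2842596 ≡ 1022
1854^64 ≡ 1022^2 = 1044484 ≡ 831
1854^128 ≡ 831^2 = 690561 ≡ 1638
1854^256 ≡ 1638^2 = 2683044 ≡ 165
1854^512 ≡ 165^2 = 27225 ≡ 1087
1854^1024 ≡ 1087^2 = 1181569 ≡ 1625
1466 = 1024 + 256 + 128 + 32 + 16 + 8 + 2, so 1854^1466 ≡ 1625·165·1638·1022·1686·1081·169 ≡ 884 (mod 1867)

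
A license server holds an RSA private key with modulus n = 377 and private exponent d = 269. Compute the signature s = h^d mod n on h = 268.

372

h^269 mod 377 = 372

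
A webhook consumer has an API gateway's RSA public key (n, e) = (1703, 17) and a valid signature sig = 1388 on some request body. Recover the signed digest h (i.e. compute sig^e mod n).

1252

sig^17 mod 1703 = 1252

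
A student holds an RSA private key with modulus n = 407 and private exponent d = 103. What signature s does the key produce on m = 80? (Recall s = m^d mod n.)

401

Squares mod 407: m^1≡80, m^2≡295, m^4≡334, m^8≡38, m^16≡223, m^32≡75, m^64≡334
103 = 64 + 32 + 4 + 2 + 1, so m^103 ≡ 334·75·334·295·80 ≡ 401 (mod 407)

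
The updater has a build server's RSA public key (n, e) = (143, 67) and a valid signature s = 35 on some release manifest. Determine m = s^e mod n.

139

Squares mod 143: s^1≡35, s^2≡81, s^4≡126, s^8≡3, s^16≡9, s^32≡81, s^64≡126
67 = 64 + 2 + 1, so s^67 ≡ 126·81·35 ≡ 139 (mod 143)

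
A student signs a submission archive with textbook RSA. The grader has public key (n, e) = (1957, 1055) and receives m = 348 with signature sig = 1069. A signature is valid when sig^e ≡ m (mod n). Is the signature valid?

sig^2 ≡ 1069^2 = 1142761 ≡ 1830
sig^4 ≡ 1830^2 = 3348900 ≡ 473
sig^8 ≡ 473^2 = 223729 ≡ 631
sig^16 ≡ 631^2 = 398161 ≡ 890
sig^32 ≡ 890^2 = 792100 ≡ 1472
sig^64 ≡ 1472^2 = 2166784 ≡ 385
sig^128 ≡ 385^2 = 148225 ≡ 1450
sig^256 ≡ 1450^2 = 2102500 ≡ 682
sig^512 ≡ 682^2 = 465124 ≡ 1315
sig^1024 ≡ 1315^2 = 1729225 ≡ 1194
1055 = 1024 + 16 + 8 + 4 + 2 + 1, so sig^1055 ≡ 1194·890·631·473·1830·1069 ≡ 348 (mod 1957)
348 = m, so the signature checks out.

valid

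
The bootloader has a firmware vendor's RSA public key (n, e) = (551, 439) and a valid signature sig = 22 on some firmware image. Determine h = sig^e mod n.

sig^2 ≡ 22^2 = 484
sig^4 ≡ 484^2 = 234256 ≡ 81
sig^8 ≡ 81^2 = 6561 ≡ 500
sig^16 ≡ 500^2 = 250000 ≡ 397
sig^32 ≡ 397^2 = 157609 ≡ 23
sig^64 ≡ 23^2 = 529
sig^128 ≡ 529^2 = 279841 ≡ 484
sig^256 ≡ 484^2 = 234256 ≡ 81
439 = 256 + 128 + 32 + 16 + 4 + 2 + 1, so sig^439 ≡ 81·484·23·397·81·484·22 ≡ 477 (mod 551)

477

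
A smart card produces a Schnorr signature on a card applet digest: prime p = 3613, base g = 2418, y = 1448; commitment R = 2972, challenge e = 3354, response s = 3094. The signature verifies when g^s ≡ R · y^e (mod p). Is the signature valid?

g^s mod p:
2418^2 = 5846724 ≡ 890
2418^4 ≡ 890^2 = 792100 ≡ 853
2418^8 ≡ 853^2 = 727609 ≡ 1396
2418^16 ≡ 1396^2 = 1948816 ≡ 1409
2418^32 ≡ 1409^2 = 1985281 ≡ 1744
2418^64 ≡ 1744^2 = 3041536 ≡ 3003
2418^128 ≡ 3003^2 = 9018009 ≡ 3574
2418^256 ≡ 3574^2 = 12773476 ≡ 1521
2418^512 ≡ 1521^2 = 2313441 ≡ 1121
2418^1024 ≡ 1121^2 = 1256641 ≡ 2930
2418^2048 ≡ 2930^2 = 8584900 ≡ 412
3094 = 2048 + 1024 + 16 + 4 + 2, so 2418^3094 ≡ 412·2930·1409·853·890 ≡ 855 (mod 3613)
R · y^e mod p:
1448^2 = 2096704 ≡ 1164
1448^4 ≡ 1164^2 = 1354896 ≡ 21
1448^8 ≡ 21^2 = 441
1448^16 ≡ 441^2 = 194481 ≡ 2992
1448^32 ≡ 2992^2 = 8952064 ≡ 2663
1448^64 ≡ 2663^2 = 7091569 ≡ 2863
1448^128 ≡ 2863^2 = 8196769 ≡ 2485
1448^256 ≡ 2485^2 = 6175225 ≡ 608
1448^512 ≡ 608^2 = 369664 ≡ 1138
1448^1024 ≡ 1138^2 = 1295044 ≡ 1590
1448^2048 ≡ 1590^2 = 2528100 ≡ 2613
3354 = 2048 + 1024 + 256 + 16 + 8 + 2, so 1448^3354 ≡ 2613·1590·608·2992·441·1164 ≡ 2428 (mod 3613)
2972·2428 = 7216016 ≡ 855 (mod 3613)
855 ≡ 855 (mod 3613); signature holds.

valid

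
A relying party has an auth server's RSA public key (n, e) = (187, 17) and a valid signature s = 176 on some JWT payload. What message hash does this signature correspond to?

176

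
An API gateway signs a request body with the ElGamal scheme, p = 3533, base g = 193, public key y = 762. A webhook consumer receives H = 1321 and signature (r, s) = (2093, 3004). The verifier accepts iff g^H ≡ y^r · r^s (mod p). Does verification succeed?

fails

Left side g^H mod p:
193^1321 mod 3533 = 1334
Right side y^r · r^s mod p:
762^2093 mod 3533 = 1180
2093^3004 mod 3533 = 2162
1180·2162 = 2551160 ≡ 334 (mod 3533)
1334 ≠ 334, so verification fails.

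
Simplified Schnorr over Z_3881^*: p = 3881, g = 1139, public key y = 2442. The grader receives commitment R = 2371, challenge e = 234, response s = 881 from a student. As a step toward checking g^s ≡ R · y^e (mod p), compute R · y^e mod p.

Squares mod 3881: 2442^1≡2442, 2442^2≡2148, 2442^4≡3276, 2442^8≡1211, 2442^16≡3384, 2442^32≡2506, 2442^64≡578, 2442^128≡318
234 = 128 + 64 + 32 + 8 + 2, so 2442^234 ≡ 318·578·2506·1211·2148 ≡ 1186 (mod 3881)
R · y^e ≡ 2371·1186 = 2812006 ≡ 2162 (mod 3881)

2162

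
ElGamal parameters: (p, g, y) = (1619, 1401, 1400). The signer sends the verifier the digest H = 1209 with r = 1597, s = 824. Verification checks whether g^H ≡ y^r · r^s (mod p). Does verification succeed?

Left side g^H mod p:
1401^2 = 1962801 ≡ 573
1401^4 ≡ 573^2 = 328329 ≡ 1291
1401^8 ≡ 1291^2 = 1666681 ≡ 730
1401^16 ≡ 730^2 = 532900 ≡ 249
1401^32 ≡ 249^2 = 62001 ≡ 479
1401^64 ≡ 479^2 = 229441 ≡ 1162
1401^128 ≡ 1162^2 = 1350244 ≡ 1617
1401^256 ≡ 1617^2 = 2614689 ≡ 4
1401^512 ≡ 4^2 = 16
1401^1024 ≡ 16^2 = 256
1209 = 1024 + 128 + 32 + 16 + 8 + 1, so 1401^1209 ≡ 256·1617·479·249·730·1401 ≡ 1246 (mod 1619)
Right side y^r · r^s mod p:
1400^2 = 1960000 ≡ 1010
1400^4 ≡ 1010^2 = 1020100 ≡ 130
1400^8 ≡ 130^2 = 16900 ≡ 710
1400^16 ≡ 710^2 = 504100 ≡ 591
1400^32 ≡ 591^2 = 349281 ≡ 1196
1400^64 ≡ 1196^2 = 1430416 ≡ 839
1400^128 ≡ 839^2 = 703921 ≡ 1275
1400^256 ≡ 1275^2 = 1625625 ≡ 149
1400^512 ≡ 149^2 = 22201 ≡ 1154
1400^1024 ≡ 1154^2 = 1331716 ≡ 898
1597 = 1024 + 512 + 32 + 16 + 8 + 4 + 1, so 1400^1597 ≡ 898·1154·1196·591·710·130·1400 ≡ 215 (mod 1619)
1597^2 = 2550409 ≡ 484
1597^4 ≡ 484^2 = 234256 ≡ 1120
1597^8 ≡ 1120^2 = 1254400 ≡ 1294
1597^16 ≡ 1294^2 = 1674436 ≡ 390
1597^32 ≡ 390^2 = 152100 ≡ 1533
1597^64 ≡ 1533^2 = 2350089 ≡ 920
1597^128 ≡ 920^2 = 846400 ≡ 1282
1597^256 ≡ 1282^2 = 1643524 ≡ 239
1597^512 ≡ 239^2 = 57121 ≡ 456
824 = 512 + 256 + 32 + 16 + 8, so 1597^824 ≡ 456·239·1533·390·1294 ≡ 571 (mod 1619)
215·571 = 122765 ≡ 1340 (mod 1619)
1246 ≠ 1340, so verification fails.

fails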